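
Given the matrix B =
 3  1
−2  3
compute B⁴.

B² = [[7, 6], [−12, 7]]
B³ = [[9, 25], [−50, 9]]
B⁴ = [[−23, 84], [−168, −23]]

[[−23, 84], [−168, −23]]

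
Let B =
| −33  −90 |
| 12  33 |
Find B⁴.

[[81, 0], [0, 81]]

tr B = 0 and det B = −9, so the characteristic polynomial is λ² − (0)λ + (−9) with roots −3 and 3.
Eigenvectors give P = [[3, 5], [−1, −2]] with P⁻¹ = [[2, 5], [−1, −3]], and B = P·diag(−3, 3)·P⁻¹.
Then B⁴ = P·diag(81, 81)·P⁻¹ = [[243, 405], [−81, −162]] · [[2, 5], [−1, −3]] = [[81, 0], [0, 81]].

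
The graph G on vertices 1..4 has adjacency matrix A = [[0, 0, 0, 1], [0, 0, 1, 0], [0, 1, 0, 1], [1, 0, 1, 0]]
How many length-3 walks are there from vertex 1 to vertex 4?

The number of length-3 walks from vertex 1 to vertex 4 is entry (1,4) of A³, where A is the adjacency matrix.
A² = [[1, 0, 1, 0], [0, 1, 0, 1], [1, 0, 2, 0], [0, 1, 0, 2]]
A³ = [[0, 1, 0, 2], [1, 0, 2, 0], [0, 2, 0, 3], [2, 0, 3, 0]]

2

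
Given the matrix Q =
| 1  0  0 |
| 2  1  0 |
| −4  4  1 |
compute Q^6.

[[1, 0, 0], [12, 1, 0], [96, 24, 1]]

Q = I + N where N = [[0, 0, 0], [2, 0, 0], [−4, 4, 0]] is strictly lower-triangular, so N^3 = 0.
(I + N)^6 = I + 6·N + 15·N^2 = [[1, 0, 0], [12, 1, 0], [96, 24, 1]].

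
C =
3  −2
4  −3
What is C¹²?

[[1, 0], [0, 1]]

C² = I (check: tr C = 0 and det C = −1), so C¹² = I since 12 is even.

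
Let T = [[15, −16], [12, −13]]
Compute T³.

tr T = 2 and det T = −3, so the characteristic polynomial is λ² − (2)λ + (−3) with roots −1 and 3.
Eigenvectors give P = [[1, −4], [1, −3]] with P⁻¹ = [[−3, 4], [−1, 1]], and T = P·diag(−1, 3)·P⁻¹.
Then T³ = P·diag(−1, 27)·P⁻¹ = [[−1, −108], [−1, −81]] · [[−3, 4], [−1, 1]] = [[111, −112], [84, −85]].

[[111, −112], [84, −85]]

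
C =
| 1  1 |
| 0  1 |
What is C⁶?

[[1, 6], [0, 1]]

C = I + N where N = [[0, 1], [0, 0]] is strictly upper-triangular, so N² = 0.
(I + N)⁶ = I + 6·N = [[1, 6], [0, 1]].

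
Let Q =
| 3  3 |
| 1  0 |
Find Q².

[[12, 9], [3, 3]]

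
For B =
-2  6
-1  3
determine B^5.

B² = B (a projection; rank 1, trace 1), so B^5 = B.

[[-2, 6], [-1, 3]]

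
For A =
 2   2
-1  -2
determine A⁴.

[[4, 0], [0, 4]]

A² = [[2, 0], [0, 2]]
A³ = [[4, 4], [-2, -4]]
A⁴ = [[4, 0], [0, 4]]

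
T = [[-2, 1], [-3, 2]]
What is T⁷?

T² = I (check: tr T = 0 and det T = -1), so T⁷ = T since 7 is odd.

[[-2, 1], [-3, 2]]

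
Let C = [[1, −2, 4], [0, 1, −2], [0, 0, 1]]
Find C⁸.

C = I + N where N = [[0, −2, 4], [0, 0, −2], [0, 0, 0]] is strictly upper-triangular, so N³ = 0.
(I + N)⁸ = I + 8·N + 28·N² = [[1, −16, 144], [0, 1, −16], [0, 0, 1]].

[[1, −16, 144], [0, 1, −16], [0, 0, 1]]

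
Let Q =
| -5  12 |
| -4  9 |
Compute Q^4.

[[-239, 480], [-160, 321]]

tr Q = 4 and det Q = 3, so the characteristic polynomial is λ² − (4)λ + (3) with roots 1 and 3.
Eigenvectors give P = [[2, -3], [1, -2]] with P⁻¹ = [[2, -3], [1, -2]], and Q = P·diag(1, 3)·P⁻¹.
Then Q^4 = P·diag(1, 81)·P⁻¹ = [[2, -243], [1, -162]] · [[2, -3], [1, -2]] = [[-239, 480], [-160, 321]].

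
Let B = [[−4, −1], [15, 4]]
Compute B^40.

B² = I (check: tr B = 0 and det B = −1), so B^40 = I since 40 is even.

[[1, 0], [0, 1]]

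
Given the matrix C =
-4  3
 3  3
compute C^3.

C^2 = [[25, -3], [-3, 18]]
C^3 = [[-109, 66], [66, 45]]

[[-109, 66], [66, 45]]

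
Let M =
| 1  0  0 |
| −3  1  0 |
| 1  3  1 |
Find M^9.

M = I + N where N = [[0, 0, 0], [−3, 0, 0], [1, 3, 0]] is strictly lower-triangular, so N^3 = 0.
(I + N)^9 = I + 9·N + 36·N^2 = [[1, 0, 0], [−27, 1, 0], [−315, 27, 1]].

[[1, 0, 0], [−27, 1, 0], [−315, 27, 1]]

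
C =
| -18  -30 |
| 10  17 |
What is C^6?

[[2724, 3990], [-1330, -1931]]

tr C = -1 and det C = -6, so the characteristic polynomial is λ² − (-1)λ + (-6) with roots -3 and 2.
Eigenvectors give P = [[2, 3], [-1, -2]] with P⁻¹ = [[2, 3], [-1, -2]], and C = P·diag(-3, 2)·P⁻¹.
Then C^6 = P·diag(729, 64)·P⁻¹ = [[1458, 192], [-729, -128]] · [[2, 3], [-1, -2]] = [[2724, 3990], [-1330, -1931]].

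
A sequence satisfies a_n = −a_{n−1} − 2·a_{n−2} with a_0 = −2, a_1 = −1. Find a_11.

21

With companion matrix T = [[−1, −2], [1, 0]], [a_n, a_{n−1}]ᵀ = T·[a_{n−1}, a_{n−2}]ᵀ, so [a_11, a_10]ᵀ = T¹⁰·[a_1, a_0]ᵀ.
T¹⁰ = [[23, −22], [11, 34]], giving [a_11, a_10]ᵀ = [[21], [−79]].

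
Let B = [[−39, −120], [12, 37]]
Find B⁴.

tr B = −2 and det B = −3, so the characteristic polynomial is λ² − (−2)λ + (−3) with roots 1 and −3.
Eigenvectors give P = [[−3, −10], [1, 3]] with P⁻¹ = [[3, 10], [−1, −3]], and B = P·diag(1, −3)·P⁻¹.
Then B⁴ = P·diag(1, 81)·P⁻¹ = [[−3, −810], [1, 243]] · [[3, 10], [−1, −3]] = [[801, 2400], [−240, −719]].

[[801, 2400], [−240, −719]]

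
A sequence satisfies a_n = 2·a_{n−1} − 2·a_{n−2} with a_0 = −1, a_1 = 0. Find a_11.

With companion matrix C = [[2, −2], [1, 0]], [a_n, a_{n−1}]ᵀ = C·[a_{n−1}, a_{n−2}]ᵀ, so [a_11, a_10]ᵀ = C¹⁰·[a_1, a_0]ᵀ.
C¹⁰ = [[32, −64], [32, −32]], giving [a_11, a_10]ᵀ = [[64], [32]].

64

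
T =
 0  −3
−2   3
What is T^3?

T^2 = [[6, −9], [−6, 15]]
T^3 = [[18, −45], [−30, 63]]

[[18, −45], [−30, 63]]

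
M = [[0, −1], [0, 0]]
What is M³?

M is strictly triangular, hence nilpotent: M² = 0, so M³ = 0.

[[0, 0], [0, 0]]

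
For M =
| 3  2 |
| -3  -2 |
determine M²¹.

[[3, 2], [-3, -2]]

M² = M (a projection; rank 1, trace 1), so M²¹ = M.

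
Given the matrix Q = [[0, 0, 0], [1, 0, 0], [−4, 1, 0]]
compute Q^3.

[[0, 0, 0], [0, 0, 0], [0, 0, 0]]

Q is strictly triangular, hence nilpotent: Q^3 = 0, so Q^3 = 0.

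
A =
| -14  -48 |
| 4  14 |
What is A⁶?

tr A = 0 and det A = -4, so the characteristic polynomial is λ² − (0)λ + (-4) with roots -2 and 2.
Eigenvectors give P = [[4, -3], [-1, 1]] with P⁻¹ = [[1, 3], [1, 4]], and A = P·diag(-2, 2)·P⁻¹.
Then A⁶ = P·diag(64, 64)·P⁻¹ = [[256, -192], [-64, 64]] · [[1, 3], [1, 4]] = [[64, 0], [0, 64]].

[[64, 0], [0, 64]]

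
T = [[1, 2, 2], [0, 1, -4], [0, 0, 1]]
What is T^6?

[[1, 12, -108], [0, 1, -24], [0, 0, 1]]

T = I + N where N = [[0, 2, 2], [0, 0, -4], [0, 0, 0]] is strictly upper-triangular, so N^3 = 0.
(I + N)^6 = I + 6·N + 15·N^2 = [[1, 12, -108], [0, 1, -24], [0, 0, 1]].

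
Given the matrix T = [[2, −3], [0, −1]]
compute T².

[[4, −3], [0, 1]]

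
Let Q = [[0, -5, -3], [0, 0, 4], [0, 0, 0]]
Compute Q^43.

[[0, 0, 0], [0, 0, 0], [0, 0, 0]]

Q is strictly triangular, hence nilpotent: Q^3 = 0, so Q^43 = 0.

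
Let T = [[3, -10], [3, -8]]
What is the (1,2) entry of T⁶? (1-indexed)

6650

tr T = -5 and det T = 6, so the characteristic polynomial is λ² − (-5)λ + (6) with roots -2 and -3.
Eigenvectors give P = [[2, 5], [1, 3]] with P⁻¹ = [[3, -5], [-1, 2]], and T = P·diag(-2, -3)·P⁻¹.
Then T⁶ = P·diag(64, 729)·P⁻¹ = [[128, 3645], [64, 2187]] · [[3, -5], [-1, 2]] = [[-3261, 6650], [-1995, 4054]].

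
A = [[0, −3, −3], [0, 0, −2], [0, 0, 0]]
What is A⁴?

A is strictly triangular, hence nilpotent: A³ = 0, so A⁴ = 0.

[[0, 0, 0], [0, 0, 0], [0, 0, 0]]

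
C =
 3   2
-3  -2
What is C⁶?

[[3, 2], [-3, -2]]

C² = C (a projection; rank 1, trace 1), so C⁶ = C.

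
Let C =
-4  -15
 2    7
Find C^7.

[[-634, -1905], [254, 763]]

tr C = 3 and det C = 2, so the characteristic polynomial is λ² − (3)λ + (2) with roots 2 and 1.
Eigenvectors give P = [[-5, -3], [2, 1]] with P⁻¹ = [[1, 3], [-2, -5]], and C = P·diag(2, 1)·P⁻¹.
Then C^7 = P·diag(128, 1)·P⁻¹ = [[-640, -3], [256, 1]] · [[1, 3], [-2, -5]] = [[-634, -1905], [254, 763]].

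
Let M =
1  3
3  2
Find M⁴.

[[181, 207], [207, 250]]

M² = [[10, 9], [9, 13]]
M³ = [[37, 48], [48, 53]]
M⁴ = [[181, 207], [207, 250]]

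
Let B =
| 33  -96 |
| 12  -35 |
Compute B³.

[[225, -672], [84, -251]]

tr B = -2 and det B = -3, so the characteristic polynomial is λ² − (-2)λ + (-3) with roots 1 and -3.
Eigenvectors give P = [[3, 8], [1, 3]] with P⁻¹ = [[3, -8], [-1, 3]], and B = P·diag(1, -3)·P⁻¹.
Then B³ = P·diag(1, -27)·P⁻¹ = [[3, -216], [1, -81]] · [[3, -8], [-1, 3]] = [[225, -672], [84, -251]].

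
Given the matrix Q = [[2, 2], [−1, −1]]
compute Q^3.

Q² = Q (a projection; rank 1, trace 1), so Q^3 = Q.

[[2, 2], [−1, −1]]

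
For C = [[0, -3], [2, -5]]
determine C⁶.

tr C = -5 and det C = 6, so the characteristic polynomial is λ² − (-5)λ + (6) with roots -3 and -2.
Eigenvectors give P = [[1, 3], [1, 2]] with P⁻¹ = [[-2, 3], [1, -1]], and C = P·diag(-3, -2)·P⁻¹.
Then C⁶ = P·diag(729, 64)·P⁻¹ = [[729, 192], [729, 128]] · [[-2, 3], [1, -1]] = [[-1266, 1995], [-1330, 2059]].

[[-1266, 1995], [-1330, 2059]]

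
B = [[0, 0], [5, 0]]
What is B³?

B is strictly triangular, hence nilpotent: B² = 0, so B³ = 0.

[[0, 0], [0, 0]]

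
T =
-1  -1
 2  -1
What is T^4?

[[-7, -4], [8, -7]]

T^2 = [[-1, 2], [-4, -1]]
T^3 = [[5, -1], [2, 5]]
T^4 = [[-7, -4], [8, -7]]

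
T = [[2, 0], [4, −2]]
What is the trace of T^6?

tr T = 0 and det T = −4, so the characteristic polynomial is λ² − (0)λ + (−4) with roots 2 and −2.
Eigenvectors give P = [[−1, 0], [−1, 1]] with P⁻¹ = [[−1, 0], [−1, 1]], and T = P·diag(2, −2)·P⁻¹.
Then T^6 = P·diag(64, 64)·P⁻¹ = [[−64, 0], [−64, 64]] · [[−1, 0], [−1, 1]] = [[64, 0], [0, 64]].

128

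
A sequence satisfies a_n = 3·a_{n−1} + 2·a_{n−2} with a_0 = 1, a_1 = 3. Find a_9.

79647

With companion matrix M = [[3, 2], [1, 0]], [a_n, a_{n−1}]ᵀ = M·[a_{n−1}, a_{n−2}]ᵀ, so [a_9, a_8]ᵀ = M⁸·[a_1, a_0]ᵀ.
M⁸ = [[22363, 12558], [6279, 3526]], giving [a_9, a_8]ᵀ = [[79647], [22363]].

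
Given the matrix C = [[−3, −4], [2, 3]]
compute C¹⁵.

[[−3, −4], [2, 3]]

C² = I (check: tr C = 0 and det C = −1), so C¹⁵ = C since 15 is odd.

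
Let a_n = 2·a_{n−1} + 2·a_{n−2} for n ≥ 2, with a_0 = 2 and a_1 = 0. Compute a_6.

176

With companion matrix B = [[2, 2], [1, 0]], [a_n, a_{n−1}]ᵀ = B·[a_{n−1}, a_{n−2}]ᵀ, so [a_6, a_5]ᵀ = B^5·[a_1, a_0]ᵀ.
B^5 = [[120, 88], [44, 32]], giving [a_6, a_5]ᵀ = [[176], [64]].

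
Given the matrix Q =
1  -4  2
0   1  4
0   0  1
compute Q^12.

Q = I + N where N = [[0, -4, 2], [0, 0, 4], [0, 0, 0]] is strictly upper-triangular, so N^3 = 0.
(I + N)^12 = I + 12·N + 66·N^2 = [[1, -48, -1032], [0, 1, 48], [0, 0, 1]].

[[1, -48, -1032], [0, 1, 48], [0, 0, 1]]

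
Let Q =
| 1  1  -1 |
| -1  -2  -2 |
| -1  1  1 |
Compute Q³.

[[7, 1, -1], [-1, 4, -2], [-1, 1, 7]]

Q² = [[1, -2, -4], [3, 1, 3], [-3, -2, 0]]
Q³ = [[7, 1, -1], [-1, 4, -2], [-1, 1, 7]]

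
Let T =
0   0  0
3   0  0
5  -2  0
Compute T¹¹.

[[0, 0, 0], [0, 0, 0], [0, 0, 0]]

T is strictly triangular, hence nilpotent: T³ = 0, so T¹¹ = 0.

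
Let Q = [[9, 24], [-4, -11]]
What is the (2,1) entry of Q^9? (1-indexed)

-19684

tr Q = -2 and det Q = -3, so the characteristic polynomial is λ² − (-2)λ + (-3) with roots -3 and 1.
Eigenvectors give P = [[-2, -3], [1, 1]] with P⁻¹ = [[1, 3], [-1, -2]], and Q = P·diag(-3, 1)·P⁻¹.
Then Q^9 = P·diag(-19683, 1)·P⁻¹ = [[39366, -3], [-19683, 1]] · [[1, 3], [-1, -2]] = [[39369, 118104], [-19684, -59051]].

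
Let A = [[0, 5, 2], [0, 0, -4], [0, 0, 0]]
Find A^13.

A is strictly triangular, hence nilpotent: A^3 = 0, so A^13 = 0.

[[0, 0, 0], [0, 0, 0], [0, 0, 0]]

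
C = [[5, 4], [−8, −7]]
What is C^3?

[[29, 28], [−56, −55]]

tr C = −2 and det C = −3, so the characteristic polynomial is λ² − (−2)λ + (−3) with roots 1 and −3.
Eigenvectors give P = [[−1, −1], [1, 2]] with P⁻¹ = [[−2, −1], [1, 1]], and C = P·diag(1, −3)·P⁻¹.
Then C^3 = P·diag(1, −27)·P⁻¹ = [[−1, 27], [1, −54]] · [[−2, −1], [1, 1]] = [[29, 28], [−56, −55]].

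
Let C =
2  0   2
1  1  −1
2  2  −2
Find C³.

[[20, 4, 12], [7, 5, −3], [14, 10, −6]]

C² = [[8, 4, 0], [1, −1, 3], [2, −2, 6]]
C³ = [[20, 4, 12], [7, 5, −3], [14, 10, −6]]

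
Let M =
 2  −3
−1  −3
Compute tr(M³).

M² = [[7, 3], [1, 12]]
M³ = [[11, −30], [−10, −39]]

−28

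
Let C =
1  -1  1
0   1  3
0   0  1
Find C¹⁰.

[[1, -10, -125], [0, 1, 30], [0, 0, 1]]

C = I + N where N = [[0, -1, 1], [0, 0, 3], [0, 0, 0]] is strictly upper-triangular, so N³ = 0.
(I + N)¹⁰ = I + 10·N + 45·N² = [[1, -10, -125], [0, 1, 30], [0, 0, 1]].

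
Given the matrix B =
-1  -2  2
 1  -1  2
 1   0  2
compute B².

[[1, 4, -2], [0, -1, 4], [1, -2, 6]]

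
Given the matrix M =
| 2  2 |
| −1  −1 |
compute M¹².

[[2, 2], [−1, −1]]

M² = M (a projection; rank 1, trace 1), so M¹² = M.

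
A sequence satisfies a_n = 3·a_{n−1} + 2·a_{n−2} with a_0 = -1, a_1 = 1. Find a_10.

With companion matrix A = [[3, 2], [1, 0]], [a_n, a_{n−1}]ᵀ = A·[a_{n−1}, a_{n−2}]ᵀ, so [a_10, a_9]ᵀ = A^9·[a_1, a_0]ᵀ.
A^9 = [[79647, 44726], [22363, 12558]], giving [a_10, a_9]ᵀ = [[34921], [9805]].

34921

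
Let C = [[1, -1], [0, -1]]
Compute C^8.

[[1, 0], [0, 1]]

C² = I (check: tr C = 0 and det C = -1), so C^8 = I since 8 is even.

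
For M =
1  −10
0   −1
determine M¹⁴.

[[1, 0], [0, 1]]

M² = I (check: tr M = 0 and det M = −1), so M¹⁴ = I since 14 is even.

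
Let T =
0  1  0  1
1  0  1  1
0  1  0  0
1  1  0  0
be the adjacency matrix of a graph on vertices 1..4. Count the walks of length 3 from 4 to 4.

The number of length-3 walks from vertex 4 to vertex 4 is entry (4,4) of T^3, where T is the adjacency matrix.
T^2 = [[2, 1, 1, 1], [1, 3, 0, 1], [1, 0, 1, 1], [1, 1, 1, 2]]
T^3 = [[2, 4, 1, 3], [4, 2, 3, 4], [1, 3, 0, 1], [3, 4, 1, 2]]

2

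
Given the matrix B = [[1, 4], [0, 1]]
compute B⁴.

[[1, 16], [0, 1]]

B = I + N where N = [[0, 4], [0, 0]] is strictly upper-triangular, so N² = 0.
(I + N)⁴ = I + 4·N = [[1, 16], [0, 1]].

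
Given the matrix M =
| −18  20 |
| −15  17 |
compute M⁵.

tr M = −1 and det M = −6, so the characteristic polynomial is λ² − (−1)λ + (−6) with roots −3 and 2.
Eigenvectors give P = [[4, 1], [3, 1]] with P⁻¹ = [[1, −1], [−3, 4]], and M = P·diag(−3, 2)·P⁻¹.
Then M⁵ = P·diag(−243, 32)·P⁻¹ = [[−972, 32], [−729, 32]] · [[1, −1], [−3, 4]] = [[−1068, 1100], [−825, 857]].

[[−1068, 1100], [−825, 857]]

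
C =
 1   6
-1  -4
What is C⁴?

tr C = -3 and det C = 2, so the characteristic polynomial is λ² − (-3)λ + (2) with roots -1 and -2.
Eigenvectors give P = [[-3, -2], [1, 1]] with P⁻¹ = [[-1, -2], [1, 3]], and C = P·diag(-1, -2)·P⁻¹.
Then C⁴ = P·diag(1, 16)·P⁻¹ = [[-3, -32], [1, 16]] · [[-1, -2], [1, 3]] = [[-29, -90], [15, 46]].

[[-29, -90], [15, 46]]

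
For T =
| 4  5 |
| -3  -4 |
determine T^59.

[[4, 5], [-3, -4]]

T² = I (check: tr T = 0 and det T = -1), so T^59 = T since 59 is odd.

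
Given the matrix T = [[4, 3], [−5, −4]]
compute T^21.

[[4, 3], [−5, −4]]

T² = I (check: tr T = 0 and det T = −1), so T^21 = T since 21 is odd.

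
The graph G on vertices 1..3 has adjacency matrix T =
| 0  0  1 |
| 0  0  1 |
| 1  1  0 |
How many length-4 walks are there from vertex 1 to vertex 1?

The number of length-4 walks from vertex 1 to vertex 1 is entry (1,1) of T⁴, where T is the adjacency matrix.
T² = [[1, 1, 0], [1, 1, 0], [0, 0, 2]]
T³ = [[0, 0, 2], [0, 0, 2], [2, 2, 0]]
T⁴ = [[2, 2, 0], [2, 2, 0], [0, 0, 4]]

2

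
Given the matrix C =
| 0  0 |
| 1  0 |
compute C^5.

[[0, 0], [0, 0]]

C is strictly triangular, hence nilpotent: C^2 = 0, so C^5 = 0.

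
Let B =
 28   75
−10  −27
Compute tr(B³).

19

tr B = 1 and det B = −6, so the characteristic polynomial is λ² − (1)λ + (−6) with roots −2 and 3.
Eigenvectors give P = [[5, 3], [−2, −1]] with P⁻¹ = [[−1, −3], [2, 5]], and B = P·diag(−2, 3)·P⁻¹.
Then B³ = P·diag(−8, 27)·P⁻¹ = [[−40, 81], [16, −27]] · [[−1, −3], [2, 5]] = [[202, 525], [−70, −183]].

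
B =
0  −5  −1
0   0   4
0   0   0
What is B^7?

[[0, 0, 0], [0, 0, 0], [0, 0, 0]]

B is strictly triangular, hence nilpotent: B^3 = 0, so B^7 = 0.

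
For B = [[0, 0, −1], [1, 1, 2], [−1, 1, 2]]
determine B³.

[[1, −3, −7], [−2, 8, 17], [−4, 10, 21]]

B² = [[1, −1, −2], [−1, 3, 5], [−1, 3, 7]]
B³ = [[1, −3, −7], [−2, 8, 17], [−4, 10, 21]]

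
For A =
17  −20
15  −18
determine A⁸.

tr A = −1 and det A = −6, so the characteristic polynomial is λ² − (−1)λ + (−6) with roots −3 and 2.
Eigenvectors give P = [[−1, 4], [−1, 3]] with P⁻¹ = [[3, −4], [1, −1]], and A = P·diag(−3, 2)·P⁻¹.
Then A⁸ = P·diag(6561, 256)·P⁻¹ = [[−6561, 1024], [−6561, 768]] · [[3, −4], [1, −1]] = [[−18659, 25220], [−18915, 25476]].

[[−18659, 25220], [−18915, 25476]]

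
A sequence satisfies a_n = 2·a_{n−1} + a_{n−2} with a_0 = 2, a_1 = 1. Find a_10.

With companion matrix T = [[2, 1], [1, 0]], [a_n, a_{n−1}]ᵀ = T·[a_{n−1}, a_{n−2}]ᵀ, so [a_10, a_9]ᵀ = T⁹·[a_1, a_0]ᵀ.
T⁹ = [[2378, 985], [985, 408]], giving [a_10, a_9]ᵀ = [[4348], [1801]].

4348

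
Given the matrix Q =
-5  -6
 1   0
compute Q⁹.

[[-58025, -115026], [19171, 37830]]

tr Q = -5 and det Q = 6, so the characteristic polynomial is λ² − (-5)λ + (6) with roots -2 and -3.
Eigenvectors give P = [[-2, 3], [1, -1]] with P⁻¹ = [[1, 3], [1, 2]], and Q = P·diag(-2, -3)·P⁻¹.
Then Q⁹ = P·diag(-512, -19683)·P⁻¹ = [[1024, -59049], [-512, 19683]] · [[1, 3], [1, 2]] = [[-58025, -115026], [19171, 37830]].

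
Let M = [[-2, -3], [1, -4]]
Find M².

[[1, 18], [-6, 13]]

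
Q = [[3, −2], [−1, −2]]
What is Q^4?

[[123, −34], [−17, 38]]

Q^2 = [[11, −2], [−1, 6]]
Q^3 = [[35, −18], [−9, −10]]
Q^4 = [[123, −34], [−17, 38]]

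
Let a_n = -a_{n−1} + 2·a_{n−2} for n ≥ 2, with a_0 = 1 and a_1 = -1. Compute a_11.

-1365

With companion matrix A = [[-1, 2], [1, 0]], [a_n, a_{n−1}]ᵀ = A·[a_{n−1}, a_{n−2}]ᵀ, so [a_11, a_10]ᵀ = A¹⁰·[a_1, a_0]ᵀ.
A¹⁰ = [[683, -682], [-341, 342]], giving [a_11, a_10]ᵀ = [[-1365], [683]].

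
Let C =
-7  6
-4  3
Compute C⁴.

tr C = -4 and det C = 3, so the characteristic polynomial is λ² − (-4)λ + (3) with roots -3 and -1.
Eigenvectors give P = [[3, 1], [2, 1]] with P⁻¹ = [[1, -1], [-2, 3]], and C = P·diag(-3, -1)·P⁻¹.
Then C⁴ = P·diag(81, 1)·P⁻¹ = [[243, 1], [162, 1]] · [[1, -1], [-2, 3]] = [[241, -240], [160, -159]].

[[241, -240], [160, -159]]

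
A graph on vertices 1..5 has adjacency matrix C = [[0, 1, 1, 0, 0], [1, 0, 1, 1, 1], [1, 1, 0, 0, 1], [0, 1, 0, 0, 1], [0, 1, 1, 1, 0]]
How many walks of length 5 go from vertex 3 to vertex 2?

The number of length-5 walks from vertex 3 to vertex 2 is entry (3,2) of C^5, where C is the adjacency matrix.
C^2 = [[2, 1, 1, 1, 2], [1, 4, 2, 1, 2], [1, 2, 3, 2, 1], [1, 1, 2, 2, 1], [2, 2, 1, 1, 3]]
C^3 = [[2, 6, 5, 3, 3], [6, 6, 7, 6, 7], [5, 7, 4, 3, 7], [3, 6, 3, 2, 5], [3, 7, 7, 5, 4]]
C^4 = [[11, 13, 11, 9, 14], [13, 26, 19, 13, 19], [11, 19, 19, 14, 14], [9, 13, 14, 11, 11], [14, 19, 14, 11, 19]]
C^5 = [[24, 45, 38, 27, 33], [45, 64, 58, 45, 58], [38, 58, 44, 33, 52], [27, 45, 33, 24, 38], [33, 58, 52, 38, 44]]

58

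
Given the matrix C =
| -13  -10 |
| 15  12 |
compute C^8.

tr C = -1 and det C = -6, so the characteristic polynomial is λ² − (-1)λ + (-6) with roots -3 and 2.
Eigenvectors give P = [[-1, -2], [1, 3]] with P⁻¹ = [[-3, -2], [1, 1]], and C = P·diag(-3, 2)·P⁻¹.
Then C^8 = P·diag(6561, 256)·P⁻¹ = [[-6561, -512], [6561, 768]] · [[-3, -2], [1, 1]] = [[19171, 12610], [-18915, -12354]].

[[19171, 12610], [-18915, -12354]]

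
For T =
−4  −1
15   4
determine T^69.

[[−4, −1], [15, 4]]

T² = I (check: tr T = 0 and det T = −1), so T^69 = T since 69 is odd.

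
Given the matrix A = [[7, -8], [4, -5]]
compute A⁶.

[[1457, -1456], [728, -727]]

tr A = 2 and det A = -3, so the characteristic polynomial is λ² − (2)λ + (-3) with roots 3 and -1.
Eigenvectors give P = [[2, 1], [1, 1]] with P⁻¹ = [[1, -1], [-1, 2]], and A = P·diag(3, -1)·P⁻¹.
Then A⁶ = P·diag(729, 1)·P⁻¹ = [[1458, 1], [729, 1]] · [[1, -1], [-1, 2]] = [[1457, -1456], [728, -727]].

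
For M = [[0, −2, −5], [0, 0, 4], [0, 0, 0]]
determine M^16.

M is strictly triangular, hence nilpotent: M^3 = 0, so M^16 = 0.

[[0, 0, 0], [0, 0, 0], [0, 0, 0]]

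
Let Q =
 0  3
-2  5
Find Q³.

[[-30, 57], [-38, 65]]

tr Q = 5 and det Q = 6, so the characteristic polynomial is λ² − (5)λ + (6) with roots 3 and 2.
Eigenvectors give P = [[1, 3], [1, 2]] with P⁻¹ = [[-2, 3], [1, -1]], and Q = P·diag(3, 2)·P⁻¹.
Then Q³ = P·diag(27, 8)·P⁻¹ = [[27, 24], [27, 16]] · [[-2, 3], [1, -1]] = [[-30, 57], [-38, 65]].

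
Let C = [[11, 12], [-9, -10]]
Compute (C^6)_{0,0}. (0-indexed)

tr C = 1 and det C = -2, so the characteristic polynomial is λ² − (1)λ + (-2) with roots 2 and -1.
Eigenvectors give P = [[4, 1], [-3, -1]] with P⁻¹ = [[1, 1], [-3, -4]], and C = P·diag(2, -1)·P⁻¹.
Then C^6 = P·diag(64, 1)·P⁻¹ = [[256, 1], [-192, -1]] · [[1, 1], [-3, -4]] = [[253, 252], [-189, -188]].

253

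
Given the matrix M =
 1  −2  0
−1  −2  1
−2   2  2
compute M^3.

[[5, −14, −2], [−9, −14, 8], [−24, 20, 16]]

M^2 = [[3, 2, −2], [−1, 8, 0], [−8, 4, 6]]
M^3 = [[5, −14, −2], [−9, −14, 8], [−24, 20, 16]]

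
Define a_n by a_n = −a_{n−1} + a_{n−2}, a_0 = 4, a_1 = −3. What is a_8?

115

With companion matrix M = [[−1, 1], [1, 0]], [a_n, a_{n−1}]ᵀ = M·[a_{n−1}, a_{n−2}]ᵀ, so [a_8, a_7]ᵀ = M⁷·[a_1, a_0]ᵀ.
M⁷ = [[−21, 13], [13, −8]], giving [a_8, a_7]ᵀ = [[115], [−71]].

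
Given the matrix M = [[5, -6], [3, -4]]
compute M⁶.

[[127, -126], [63, -62]]

tr M = 1 and det M = -2, so the characteristic polynomial is λ² − (1)λ + (-2) with roots -1 and 2.
Eigenvectors give P = [[-1, 2], [-1, 1]] with P⁻¹ = [[1, -2], [1, -1]], and M = P·diag(-1, 2)·P⁻¹.
Then M⁶ = P·diag(1, 64)·P⁻¹ = [[-1, 128], [-1, 64]] · [[1, -2], [1, -1]] = [[127, -126], [63, -62]].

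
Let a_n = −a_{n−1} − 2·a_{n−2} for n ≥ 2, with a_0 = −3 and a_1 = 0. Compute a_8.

42

With companion matrix C = [[−1, −2], [1, 0]], [a_n, a_{n−1}]ᵀ = C·[a_{n−1}, a_{n−2}]ᵀ, so [a_8, a_7]ᵀ = C⁷·[a_1, a_0]ᵀ.
C⁷ = [[3, −14], [7, 10]], giving [a_8, a_7]ᵀ = [[42], [−30]].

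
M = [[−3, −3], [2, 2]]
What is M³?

[[−3, −3], [2, 2]]

M² = [[3, 3], [−2, −2]]
M³ = [[−3, −3], [2, 2]]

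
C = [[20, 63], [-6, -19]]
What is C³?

tr C = 1 and det C = -2, so the characteristic polynomial is λ² − (1)λ + (-2) with roots 2 and -1.
Eigenvectors give P = [[7, -3], [-2, 1]] with P⁻¹ = [[1, 3], [2, 7]], and C = P·diag(2, -1)·P⁻¹.
Then C³ = P·diag(8, -1)·P⁻¹ = [[56, 3], [-16, -1]] · [[1, 3], [2, 7]] = [[62, 189], [-18, -55]].

[[62, 189], [-18, -55]]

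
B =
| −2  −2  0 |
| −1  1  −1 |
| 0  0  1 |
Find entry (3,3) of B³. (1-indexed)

1

B² = [[6, 2, 2], [1, 3, −2], [0, 0, 1]]
B³ = [[−14, −10, 0], [−5, 1, −5], [0, 0, 1]]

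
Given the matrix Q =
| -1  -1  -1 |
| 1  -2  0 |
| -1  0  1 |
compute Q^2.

[[1, 3, 0], [-3, 3, -1], [0, 1, 2]]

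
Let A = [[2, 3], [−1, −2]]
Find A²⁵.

[[2, 3], [−1, −2]]

A² = I (check: tr A = 0 and det A = −1), so A²⁵ = A since 25 is odd.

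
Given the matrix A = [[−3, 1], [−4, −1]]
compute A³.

A² = [[5, −4], [16, −3]]
A³ = [[1, 9], [−36, 19]]

[[1, 9], [−36, 19]]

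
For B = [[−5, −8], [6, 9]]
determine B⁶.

tr B = 4 and det B = 3, so the characteristic polynomial is λ² − (4)λ + (3) with roots 1 and 3.
Eigenvectors give P = [[4, −1], [−3, 1]] with P⁻¹ = [[1, 1], [3, 4]], and B = P·diag(1, 3)·P⁻¹.
Then B⁶ = P·diag(1, 729)·P⁻¹ = [[4, −729], [−3, 729]] · [[1, 1], [3, 4]] = [[−2183, −2912], [2184, 2913]].

[[−2183, −2912], [2184, 2913]]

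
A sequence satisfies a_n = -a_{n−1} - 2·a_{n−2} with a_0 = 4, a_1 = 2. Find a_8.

-50

With companion matrix M = [[-1, -2], [1, 0]], [a_n, a_{n−1}]ᵀ = M·[a_{n−1}, a_{n−2}]ᵀ, so [a_8, a_7]ᵀ = M^7·[a_1, a_0]ᵀ.
M^7 = [[3, -14], [7, 10]], giving [a_8, a_7]ᵀ = [[-50], [54]].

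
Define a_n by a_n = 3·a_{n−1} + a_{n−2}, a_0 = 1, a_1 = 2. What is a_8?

9043

With companion matrix Q = [[3, 1], [1, 0]], [a_n, a_{n−1}]ᵀ = Q·[a_{n−1}, a_{n−2}]ᵀ, so [a_8, a_7]ᵀ = Q⁷·[a_1, a_0]ᵀ.
Q⁷ = [[3927, 1189], [1189, 360]], giving [a_8, a_7]ᵀ = [[9043], [2738]].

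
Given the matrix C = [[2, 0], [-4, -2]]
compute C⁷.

tr C = 0 and det C = -4, so the characteristic polynomial is λ² − (0)λ + (-4) with roots -2 and 2.
Eigenvectors give P = [[0, -1], [1, 1]] with P⁻¹ = [[1, 1], [-1, 0]], and C = P·diag(-2, 2)·P⁻¹.
Then C⁷ = P·diag(-128, 128)·P⁻¹ = [[0, -128], [-128, 128]] · [[1, 1], [-1, 0]] = [[128, 0], [-256, -128]].

[[128, 0], [-256, -128]]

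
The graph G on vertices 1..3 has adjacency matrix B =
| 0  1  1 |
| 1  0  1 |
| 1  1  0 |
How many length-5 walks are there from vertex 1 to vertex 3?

The number of length-5 walks from vertex 1 to vertex 3 is entry (1,3) of B^5, where B is the adjacency matrix.
B^2 = [[2, 1, 1], [1, 2, 1], [1, 1, 2]]
B^3 = [[2, 3, 3], [3, 2, 3], [3, 3, 2]]
B^4 = [[6, 5, 5], [5, 6, 5], [5, 5, 6]]
B^5 = [[10, 11, 11], [11, 10, 11], [11, 11, 10]]

11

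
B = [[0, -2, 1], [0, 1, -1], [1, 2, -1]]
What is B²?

[[1, 0, 1], [-1, -1, 0], [-1, -2, 0]]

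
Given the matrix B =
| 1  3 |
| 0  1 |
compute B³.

B = I + N where N = [[0, 3], [0, 0]] is strictly upper-triangular, so N² = 0.
(I + N)³ = I + 3·N = [[1, 9], [0, 1]].

[[1, 9], [0, 1]]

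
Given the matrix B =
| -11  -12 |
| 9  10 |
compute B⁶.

tr B = -1 and det B = -2, so the characteristic polynomial is λ² − (-1)λ + (-2) with roots 1 and -2.
Eigenvectors give P = [[-1, 4], [1, -3]] with P⁻¹ = [[3, 4], [1, 1]], and B = P·diag(1, -2)·P⁻¹.
Then B⁶ = P·diag(1, 64)·P⁻¹ = [[-1, 256], [1, -192]] · [[3, 4], [1, 1]] = [[253, 252], [-189, -188]].

[[253, 252], [-189, -188]]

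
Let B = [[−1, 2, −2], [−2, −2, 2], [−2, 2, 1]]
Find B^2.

[[1, −10, 4], [2, 4, 2], [−4, −6, 9]]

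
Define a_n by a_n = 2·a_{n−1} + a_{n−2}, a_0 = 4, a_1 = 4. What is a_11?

32476

With companion matrix B = [[2, 1], [1, 0]], [a_n, a_{n−1}]ᵀ = B·[a_{n−1}, a_{n−2}]ᵀ, so [a_11, a_10]ᵀ = B¹⁰·[a_1, a_0]ᵀ.
B¹⁰ = [[5741, 2378], [2378, 985]], giving [a_11, a_10]ᵀ = [[32476], [13452]].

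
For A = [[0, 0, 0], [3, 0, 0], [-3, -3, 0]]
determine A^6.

[[0, 0, 0], [0, 0, 0], [0, 0, 0]]

A is strictly triangular, hence nilpotent: A^3 = 0, so A^6 = 0.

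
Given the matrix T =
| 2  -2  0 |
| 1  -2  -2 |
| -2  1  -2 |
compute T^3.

T^2 = [[2, 0, 4], [4, 0, 8], [1, 0, 2]]
T^3 = [[-4, 0, -8], [-8, 0, -16], [-2, 0, -4]]

[[-4, 0, -8], [-8, 0, -16], [-2, 0, -4]]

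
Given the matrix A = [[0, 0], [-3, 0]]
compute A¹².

[[0, 0], [0, 0]]

A is strictly triangular, hence nilpotent: A² = 0, so A¹² = 0.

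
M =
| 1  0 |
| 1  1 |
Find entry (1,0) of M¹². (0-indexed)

M = I + N where N = [[0, 0], [1, 0]] is strictly lower-triangular, so N² = 0.
(I + N)¹² = I + 12·N = [[1, 0], [12, 1]].

12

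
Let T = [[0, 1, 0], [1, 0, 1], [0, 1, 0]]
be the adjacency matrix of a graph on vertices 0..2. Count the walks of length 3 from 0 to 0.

The number of length-3 walks from vertex 0 to vertex 0 is entry (0,0) of T³, where T is the adjacency matrix.
T² = [[1, 0, 1], [0, 2, 0], [1, 0, 1]]
T³ = [[0, 2, 0], [2, 0, 2], [0, 2, 0]]

0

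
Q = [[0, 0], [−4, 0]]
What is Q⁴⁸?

[[0, 0], [0, 0]]

Q is strictly triangular, hence nilpotent: Q² = 0, so Q⁴⁸ = 0.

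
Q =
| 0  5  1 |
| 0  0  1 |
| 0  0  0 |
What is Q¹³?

[[0, 0, 0], [0, 0, 0], [0, 0, 0]]

Q is strictly triangular, hence nilpotent: Q³ = 0, so Q¹³ = 0.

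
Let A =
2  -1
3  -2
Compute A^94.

A² = I (check: tr A = 0 and det A = -1), so A^94 = I since 94 is even.

[[1, 0], [0, 1]]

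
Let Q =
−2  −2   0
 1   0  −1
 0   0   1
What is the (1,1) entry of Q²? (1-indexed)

2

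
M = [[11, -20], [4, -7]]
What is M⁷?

[[10931, -21860], [4372, -8743]]

tr M = 4 and det M = 3, so the characteristic polynomial is λ² − (4)λ + (3) with roots 3 and 1.
Eigenvectors give P = [[5, 2], [2, 1]] with P⁻¹ = [[1, -2], [-2, 5]], and M = P·diag(3, 1)·P⁻¹.
Then M⁷ = P·diag(2187, 1)·P⁻¹ = [[10935, 2], [4374, 1]] · [[1, -2], [-2, 5]] = [[10931, -21860], [4372, -8743]].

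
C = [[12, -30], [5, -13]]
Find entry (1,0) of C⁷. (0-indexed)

tr C = -1 and det C = -6, so the characteristic polynomial is λ² − (-1)λ + (-6) with roots -3 and 2.
Eigenvectors give P = [[2, -3], [1, -1]] with P⁻¹ = [[-1, 3], [-1, 2]], and C = P·diag(-3, 2)·P⁻¹.
Then C⁷ = P·diag(-2187, 128)·P⁻¹ = [[-4374, -384], [-2187, -128]] · [[-1, 3], [-1, 2]] = [[4758, -13890], [2315, -6817]].

2315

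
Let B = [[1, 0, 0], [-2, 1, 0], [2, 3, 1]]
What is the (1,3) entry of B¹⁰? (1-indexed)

B = I + N where N = [[0, 0, 0], [-2, 0, 0], [2, 3, 0]] is strictly lower-triangular, so N³ = 0.
(I + N)¹⁰ = I + 10·N + 45·N² = [[1, 0, 0], [-20, 1, 0], [-250, 30, 1]].

0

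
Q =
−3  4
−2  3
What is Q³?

[[−3, 4], [−2, 3]]

Q² = I (check: tr Q = 0 and det Q = −1), so Q³ = Q since 3 is odd.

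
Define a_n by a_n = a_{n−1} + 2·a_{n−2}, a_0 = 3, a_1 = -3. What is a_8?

With companion matrix M = [[1, 2], [1, 0]], [a_n, a_{n−1}]ᵀ = M·[a_{n−1}, a_{n−2}]ᵀ, so [a_8, a_7]ᵀ = M^7·[a_1, a_0]ᵀ.
M^7 = [[85, 86], [43, 42]], giving [a_8, a_7]ᵀ = [[3], [-3]].

3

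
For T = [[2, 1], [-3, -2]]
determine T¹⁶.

[[1, 0], [0, 1]]

T² = I (check: tr T = 0 and det T = -1), so T¹⁶ = I since 16 is even.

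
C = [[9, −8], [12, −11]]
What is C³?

tr C = −2 and det C = −3, so the characteristic polynomial is λ² − (−2)λ + (−3) with roots −3 and 1.
Eigenvectors give P = [[−2, 1], [−3, 1]] with P⁻¹ = [[1, −1], [3, −2]], and C = P·diag(−3, 1)·P⁻¹.
Then C³ = P·diag(−27, 1)·P⁻¹ = [[54, 1], [81, 1]] · [[1, −1], [3, −2]] = [[57, −56], [84, −83]].

[[57, −56], [84, −83]]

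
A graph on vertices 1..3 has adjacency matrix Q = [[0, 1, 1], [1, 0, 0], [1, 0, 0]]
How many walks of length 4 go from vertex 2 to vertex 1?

The number of length-4 walks from vertex 2 to vertex 1 is entry (2,1) of Q^4, where Q is the adjacency matrix.
Q^2 = [[2, 0, 0], [0, 1, 1], [0, 1, 1]]
Q^3 = [[0, 2, 2], [2, 0, 0], [2, 0, 0]]
Q^4 = [[4, 0, 0], [0, 2, 2], [0, 2, 2]]

0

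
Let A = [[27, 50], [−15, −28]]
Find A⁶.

[[−3261, −6650], [1995, 4054]]

tr A = −1 and det A = −6, so the characteristic polynomial is λ² − (−1)λ + (−6) with roots −3 and 2.
Eigenvectors give P = [[−5, −2], [3, 1]] with P⁻¹ = [[1, 2], [−3, −5]], and A = P·diag(−3, 2)·P⁻¹.
Then A⁶ = P·diag(729, 64)·P⁻¹ = [[−3645, −128], [2187, 64]] · [[1, 2], [−3, −5]] = [[−3261, −6650], [1995, 4054]].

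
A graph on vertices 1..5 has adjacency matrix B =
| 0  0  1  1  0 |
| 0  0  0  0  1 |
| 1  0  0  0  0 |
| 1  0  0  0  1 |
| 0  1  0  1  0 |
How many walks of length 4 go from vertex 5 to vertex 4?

0

The number of length-4 walks from vertex 5 to vertex 4 is entry (5,4) of B⁴, where B is the adjacency matrix.
B² = [[2, 0, 0, 0, 1], [0, 1, 0, 1, 0], [0, 0, 1, 1, 0], [0, 1, 1, 2, 0], [1, 0, 0, 0, 2]]
B³ = [[0, 1, 2, 3, 0], [1, 0, 0, 0, 2], [2, 0, 0, 0, 1], [3, 0, 0, 0, 3], [0, 2, 1, 3, 0]]
B⁴ = [[5, 0, 0, 0, 4], [0, 2, 1, 3, 0], [0, 1, 2, 3, 0], [0, 3, 3, 6, 0], [4, 0, 0, 0, 5]]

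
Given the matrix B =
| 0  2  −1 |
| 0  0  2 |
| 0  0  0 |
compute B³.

B is strictly triangular, hence nilpotent: B³ = 0, so B³ = 0.

[[0, 0, 0], [0, 0, 0], [0, 0, 0]]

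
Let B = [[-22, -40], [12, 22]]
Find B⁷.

[[-1408, -2560], [768, 1408]]

tr B = 0 and det B = -4, so the characteristic polynomial is λ² − (0)λ + (-4) with roots -2 and 2.
Eigenvectors give P = [[-2, -5], [1, 3]] with P⁻¹ = [[-3, -5], [1, 2]], and B = P·diag(-2, 2)·P⁻¹.
Then B⁷ = P·diag(-128, 128)·P⁻¹ = [[256, -640], [-128, 384]] · [[-3, -5], [1, 2]] = [[-1408, -2560], [768, 1408]].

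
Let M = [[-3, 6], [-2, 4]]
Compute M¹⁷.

[[-3, 6], [-2, 4]]

M² = M (a projection; rank 1, trace 1), so M¹⁷ = M.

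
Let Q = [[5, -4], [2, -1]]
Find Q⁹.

tr Q = 4 and det Q = 3, so the characteristic polynomial is λ² − (4)λ + (3) with roots 3 and 1.
Eigenvectors give P = [[-2, 1], [-1, 1]] with P⁻¹ = [[-1, 1], [-1, 2]], and Q = P·diag(3, 1)·P⁻¹.
Then Q⁹ = P·diag(19683, 1)·P⁻¹ = [[-39366, 1], [-19683, 1]] · [[-1, 1], [-1, 2]] = [[39365, -39364], [19682, -19681]].

[[39365, -39364], [19682, -19681]]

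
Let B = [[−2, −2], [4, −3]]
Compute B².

[[−4, 10], [−20, 1]]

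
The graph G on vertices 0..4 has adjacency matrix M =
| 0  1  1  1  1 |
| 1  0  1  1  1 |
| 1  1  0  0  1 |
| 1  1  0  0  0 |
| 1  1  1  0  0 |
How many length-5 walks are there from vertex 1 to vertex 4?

93

The number of length-5 walks from vertex 1 to vertex 4 is entry (1,4) of M⁵, where M is the adjacency matrix.
M² = [[4, 3, 2, 1, 2], [3, 4, 2, 1, 2], [2, 2, 3, 2, 2], [1, 1, 2, 2, 2], [2, 2, 2, 2, 3]]
M³ = [[8, 9, 9, 7, 9], [9, 8, 9, 7, 9], [9, 9, 6, 4, 7], [7, 7, 4, 2, 4], [9, 9, 7, 4, 6]]
M⁴ = [[34, 33, 26, 17, 26], [33, 34, 26, 17, 26], [26, 26, 25, 18, 24], [17, 17, 18, 14, 18], [26, 26, 24, 18, 25]]
M⁵ = [[102, 103, 93, 67, 93], [103, 102, 93, 67, 93], [93, 93, 76, 52, 77], [67, 67, 52, 34, 52], [93, 93, 77, 52, 76]]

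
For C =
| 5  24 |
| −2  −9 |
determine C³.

tr C = −4 and det C = 3, so the characteristic polynomial is λ² − (−4)λ + (3) with roots −3 and −1.
Eigenvectors give P = [[−3, 4], [1, −1]] with P⁻¹ = [[1, 4], [1, 3]], and C = P·diag(−3, −1)·P⁻¹.
Then C³ = P·diag(−27, −1)·P⁻¹ = [[81, −4], [−27, 1]] · [[1, 4], [1, 3]] = [[77, 312], [−26, −105]].

[[77, 312], [−26, −105]]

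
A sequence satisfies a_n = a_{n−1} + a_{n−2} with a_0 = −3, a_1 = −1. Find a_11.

−254

With companion matrix B = [[1, 1], [1, 0]], [a_n, a_{n−1}]ᵀ = B·[a_{n−1}, a_{n−2}]ᵀ, so [a_11, a_10]ᵀ = B¹⁰·[a_1, a_0]ᵀ.
B¹⁰ = [[89, 55], [55, 34]], giving [a_11, a_10]ᵀ = [[−254], [−157]].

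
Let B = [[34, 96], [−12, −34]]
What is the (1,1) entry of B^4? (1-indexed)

16

tr B = 0 and det B = −4, so the characteristic polynomial is λ² − (0)λ + (−4) with roots −2 and 2.
Eigenvectors give P = [[−8, 3], [3, −1]] with P⁻¹ = [[1, 3], [3, 8]], and B = P·diag(−2, 2)·P⁻¹.
Then B^4 = P·diag(16, 16)·P⁻¹ = [[−128, 48], [48, −16]] · [[1, 3], [3, 8]] = [[16, 0], [0, 16]].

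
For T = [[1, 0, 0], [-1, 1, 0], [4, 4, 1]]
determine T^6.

T = I + N where N = [[0, 0, 0], [-1, 0, 0], [4, 4, 0]] is strictly lower-triangular, so N^3 = 0.
(I + N)^6 = I + 6·N + 15·N^2 = [[1, 0, 0], [-6, 1, 0], [-36, 24, 1]].

[[1, 0, 0], [-6, 1, 0], [-36, 24, 1]]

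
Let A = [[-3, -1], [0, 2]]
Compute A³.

A² = [[9, 1], [0, 4]]
A³ = [[-27, -7], [0, 8]]

[[-27, -7], [0, 8]]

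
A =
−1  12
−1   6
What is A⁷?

[[−6049, 24708], [−2059, 8364]]

tr A = 5 and det A = 6, so the characteristic polynomial is λ² − (5)λ + (6) with roots 2 and 3.
Eigenvectors give P = [[−4, −3], [−1, −1]] with P⁻¹ = [[−1, 3], [1, −4]], and A = P·diag(2, 3)·P⁻¹.
Then A⁷ = P·diag(128, 2187)·P⁻¹ = [[−512, −6561], [−128, −2187]] · [[−1, 3], [1, −4]] = [[−6049, 24708], [−2059, 8364]].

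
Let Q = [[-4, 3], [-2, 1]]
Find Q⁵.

tr Q = -3 and det Q = 2, so the characteristic polynomial is λ² − (-3)λ + (2) with roots -2 and -1.
Eigenvectors give P = [[3, 1], [2, 1]] with P⁻¹ = [[1, -1], [-2, 3]], and Q = P·diag(-2, -1)·P⁻¹.
Then Q⁵ = P·diag(-32, -1)·P⁻¹ = [[-96, -1], [-64, -1]] · [[1, -1], [-2, 3]] = [[-94, 93], [-62, 61]].

[[-94, 93], [-62, 61]]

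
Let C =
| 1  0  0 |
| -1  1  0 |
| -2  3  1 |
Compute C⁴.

[[1, 0, 0], [-4, 1, 0], [-26, 12, 1]]

C = I + N where N = [[0, 0, 0], [-1, 0, 0], [-2, 3, 0]] is strictly lower-triangular, so N³ = 0.
(I + N)⁴ = I + 4·N + 6·N² = [[1, 0, 0], [-4, 1, 0], [-26, 12, 1]].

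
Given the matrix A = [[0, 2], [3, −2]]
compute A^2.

[[6, −4], [−6, 10]]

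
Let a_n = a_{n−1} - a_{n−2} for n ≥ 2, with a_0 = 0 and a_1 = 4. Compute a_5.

-4

With companion matrix M = [[1, -1], [1, 0]], [a_n, a_{n−1}]ᵀ = M·[a_{n−1}, a_{n−2}]ᵀ, so [a_5, a_4]ᵀ = M⁴·[a_1, a_0]ᵀ.
M⁴ = [[-1, 1], [-1, 0]], giving [a_5, a_4]ᵀ = [[-4], [-4]].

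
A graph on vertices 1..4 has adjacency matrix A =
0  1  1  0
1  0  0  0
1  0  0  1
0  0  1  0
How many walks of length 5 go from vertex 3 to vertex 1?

The number of length-5 walks from vertex 3 to vertex 1 is entry (3,1) of A⁵, where A is the adjacency matrix.
A² = [[2, 0, 0, 1], [0, 1, 1, 0], [0, 1, 2, 0], [1, 0, 0, 1]]
A³ = [[0, 2, 3, 0], [2, 0, 0, 1], [3, 0, 0, 2], [0, 1, 2, 0]]
A⁴ = [[5, 0, 0, 3], [0, 2, 3, 0], [0, 3, 5, 0], [3, 0, 0, 2]]
A⁵ = [[0, 5, 8, 0], [5, 0, 0, 3], [8, 0, 0, 5], [0, 3, 5, 0]]

8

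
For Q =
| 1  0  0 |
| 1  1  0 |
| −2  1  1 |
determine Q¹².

[[1, 0, 0], [12, 1, 0], [42, 12, 1]]

Q = I + N where N = [[0, 0, 0], [1, 0, 0], [−2, 1, 0]] is strictly lower-triangular, so N³ = 0.
(I + N)¹² = I + 12·N + 66·N² = [[1, 0, 0], [12, 1, 0], [42, 12, 1]].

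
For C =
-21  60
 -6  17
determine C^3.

tr C = -4 and det C = 3, so the characteristic polynomial is λ² − (-4)λ + (3) with roots -3 and -1.
Eigenvectors give P = [[10, 3], [3, 1]] with P⁻¹ = [[1, -3], [-3, 10]], and C = P·diag(-3, -1)·P⁻¹.
Then C^3 = P·diag(-27, -1)·P⁻¹ = [[-270, -3], [-81, -1]] · [[1, -3], [-3, 10]] = [[-261, 780], [-78, 233]].

[[-261, 780], [-78, 233]]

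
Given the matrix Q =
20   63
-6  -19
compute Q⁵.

tr Q = 1 and det Q = -2, so the characteristic polynomial is λ² − (1)λ + (-2) with roots -1 and 2.
Eigenvectors give P = [[3, -7], [-1, 2]] with P⁻¹ = [[-2, -7], [-1, -3]], and Q = P·diag(-1, 2)·P⁻¹.
Then Q⁵ = P·diag(-1, 32)·P⁻¹ = [[-3, -224], [1, 64]] · [[-2, -7], [-1, -3]] = [[230, 693], [-66, -199]].

[[230, 693], [-66, -199]]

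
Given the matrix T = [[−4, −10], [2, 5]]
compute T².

T² = T (a projection; rank 1, trace 1), so T² = T.

[[−4, −10], [2, 5]]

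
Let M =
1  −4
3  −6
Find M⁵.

tr M = −5 and det M = 6, so the characteristic polynomial is λ² − (−5)λ + (6) with roots −3 and −2.
Eigenvectors give P = [[1, 4], [1, 3]] with P⁻¹ = [[−3, 4], [1, −1]], and M = P·diag(−3, −2)·P⁻¹.
Then M⁵ = P·diag(−243, −32)·P⁻¹ = [[−243, −128], [−243, −96]] · [[−3, 4], [1, −1]] = [[601, −844], [633, −876]].

[[601, −844], [633, −876]]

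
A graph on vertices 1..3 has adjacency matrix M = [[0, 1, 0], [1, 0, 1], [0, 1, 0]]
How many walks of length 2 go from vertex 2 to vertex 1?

0

The number of length-2 walks from vertex 2 to vertex 1 is entry (2,1) of M^2, where M is the adjacency matrix.
M^2 = [[1, 0, 1], [0, 2, 0], [1, 0, 1]]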